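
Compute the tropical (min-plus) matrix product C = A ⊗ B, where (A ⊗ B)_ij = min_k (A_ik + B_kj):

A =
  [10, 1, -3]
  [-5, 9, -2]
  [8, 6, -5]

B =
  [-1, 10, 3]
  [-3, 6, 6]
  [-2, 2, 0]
A ⊗ B =
  [-5, -1, -3]
  [-6, 0, -2]
  [-7, -3, -5]

Apply the min-plus product entry-by-entry:
  C[0][0] = min over k of (A[0][0] + B[0][0] = 10 + -1 = 9, A[0][1] + B[1][0] = 1 + -3 = -2, A[0][2] + B[2][0] = -3 + -2 = -5) = -5 (attained at k = 2)
  C[0][1] = min over k of (A[0][0] + B[0][1] = 10 + 10 = 20, A[0][1] + B[1][1] = 1 + 6 = 7, A[0][2] + B[2][1] = -3 + 2 = -1) = -1 (attained at k = 2)
  C[0][2] = min over k of (A[0][0] + B[0][2] = 10 + 3 = 13, A[0][1] + B[1][2] = 1 + 6 = 7, A[0][2] + B[2][2] = -3 + 0 = -3) = -3 (attained at k = 2)
  C[1][0] = min over k of (A[1][0] + B[0][0] = -5 + -1 = -6, A[1][1] + B[1][0] = 9 + -3 = 6, A[1][2] + B[2][0] = -2 + -2 = -4) = -6 (attained at k = 0)
  C[1][1] = min over k of (A[1][0] + B[0][1] = -5 + 10 = 5, A[1][1] + B[1][1] = 9 + 6 = 15, A[1][2] + B[2][1] = -2 + 2 = 0) = 0 (attained at k = 2)
  C[1][2] = min over k of (A[1][0] + B[0][2] = -5 + 3 = -2, A[1][1] + B[1][2] = 9 + 6 = 15, A[1][2] + B[2][2] = -2 + 0 = -2) = -2 (attained at k = 0)
  C[2][0] = min over k of (A[2][0] + B[0][0] = 8 + -1 = 7, A[2][1] + B[1][0] = 6 + -3 = 3, A[2][2] + B[2][0] = -5 + -2 = -7) = -7 (attained at k = 2)
  C[2][1] = min over k of (A[2][0] + B[0][1] = 8 + 10 = 18, A[2][1] + B[1][1] = 6 + 6 = 12, A[2][2] + B[2][1] = -5 + 2 = -3) = -3 (attained at k = 2)
  C[2][2] = min over k of (A[2][0] + B[0][2] = 8 + 3 = 11, A[2][1] + B[1][2] = 6 + 6 = 12, A[2][2] + B[2][2] = -5 + 0 = -5) = -5 (attained at k = 2)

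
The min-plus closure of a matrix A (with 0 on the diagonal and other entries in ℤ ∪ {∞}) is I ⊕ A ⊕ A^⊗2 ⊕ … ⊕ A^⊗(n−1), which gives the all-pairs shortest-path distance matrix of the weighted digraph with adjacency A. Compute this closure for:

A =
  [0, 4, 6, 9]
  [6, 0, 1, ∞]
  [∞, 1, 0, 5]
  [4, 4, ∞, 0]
Closure =
  [0, 4, 5, 9]
  [6, 0, 1, 6]
  [7, 1, 0, 5]
  [4, 4, 5, 0]

This is the Floyd-Warshall all-pairs shortest-path computation. For each intermediate vertex k = 0, 1, …, 3, update dist[i][j] ← min(dist[i][j], dist[i][k] + dist[k][j]). The final matrix gives, for each (i, j), the minimum total weight of any directed path from i to j (possibly empty when i = j).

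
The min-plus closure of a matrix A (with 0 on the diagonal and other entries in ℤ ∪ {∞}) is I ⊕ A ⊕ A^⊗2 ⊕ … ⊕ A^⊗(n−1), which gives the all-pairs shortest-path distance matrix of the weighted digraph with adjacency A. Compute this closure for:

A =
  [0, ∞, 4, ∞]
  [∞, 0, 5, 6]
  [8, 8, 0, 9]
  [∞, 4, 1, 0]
Closure =
  [0, 12, 4, 13]
  [13, 0, 5, 6]
  [8, 8, 0, 9]
  [9, 4, 1, 0]

This is the Floyd-Warshall all-pairs shortest-path computation. For each intermediate vertex k = 0, 1, …, 3, update dist[i][j] ← min(dist[i][j], dist[i][k] + dist[k][j]). The final matrix gives, for each (i, j), the minimum total weight of any directed path from i to j (possibly empty when i = j).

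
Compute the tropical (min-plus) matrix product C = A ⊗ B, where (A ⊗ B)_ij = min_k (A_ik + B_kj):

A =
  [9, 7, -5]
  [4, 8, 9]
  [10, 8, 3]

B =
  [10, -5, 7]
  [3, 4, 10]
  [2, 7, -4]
A ⊗ B =
  [-3, 2, -9]
  [11, -1, 5]
  [5, 5, -1]

Apply the min-plus product entry-by-entry:
  C[0][0] = min over k of (A[0][0] + B[0][0] = 9 + 10 = 19, A[0][1] + B[1][0] = 7 + 3 = 10, A[0][2] + B[2][0] = -5 + 2 = -3) = -3 (attained at k = 2)
  C[0][1] = min over k of (A[0][0] + B[0][1] = 9 + -5 = 4, A[0][1] + B[1][1] = 7 + 4 = 11, A[0][2] + B[2][1] = -5 + 7 = 2) = 2 (attained at k = 2)
  C[0][2] = min over k of (A[0][0] + B[0][2] = 9 + 7 = 16, A[0][1] + B[1][2] = 7 + 10 = 17, A[0][2] + B[2][2] = -5 + -4 = -9) = -9 (attained at k = 2)
  C[1][0] = min over k of (A[1][0] + B[0][0] = 4 + 10 = 14, A[1][1] + B[1][0] = 8 + 3 = 11, A[1][2] + B[2][0] = 9 + 2 = 11) = 11 (attained at k = 1)
  C[1][1] = min over k of (A[1][0] + B[0][1] = 4 + -5 = -1, A[1][1] + B[1][1] = 8 + 4 = 12, A[1][2] + B[2][1] = 9 + 7 = 16) = -1 (attained at k = 0)
  C[1][2] = min over k of (A[1][0] + B[0][2] = 4 + 7 = 11, A[1][1] + B[1][2] = 8 + 10 = 18, A[1][2] + B[2][2] = 9 + -4 = 5) = 5 (attained at k = 2)
  C[2][0] = min over k of (A[2][0] + B[0][0] = 10 + 10 = 20, A[2][1] + B[1][0] = 8 + 3 = 11, A[2][2] + B[2][0] = 3 + 2 = 5) = 5 (attained at k = 2)
  C[2][1] = min over k of (A[2][0] + B[0][1] = 10 + -5 = 5, A[2][1] + B[1][1] = 8 + 4 = 12, A[2][2] + B[2][1] = 3 + 7 = 10) = 5 (attained at k = 0)
  C[2][2] = min over k of (A[2][0] + B[0][2] = 10 + 7 = 17, A[2][1] + B[1][2] = 8 + 10 = 18, A[2][2] + B[2][2] = 3 + -4 = -1) = -1 (attained at k = 2)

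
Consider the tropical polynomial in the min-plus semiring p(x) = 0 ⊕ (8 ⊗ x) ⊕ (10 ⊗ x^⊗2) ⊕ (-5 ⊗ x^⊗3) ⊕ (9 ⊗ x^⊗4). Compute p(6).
p(6) = 0

A tropical monomial a ⊗ x^⊗i evaluates to a + i · x. Evaluating each term at x = 6:
  Term 0 contributes 0 + 0 · 6 = 0
  Term 1 contributes 8 + 1 · 6 = 14
  Term 2 contributes 10 + 2 · 6 = 22
  Term 3 contributes -5 + 3 · 6 = 13
  Term 4 contributes 9 + 4 · 6 = 33
p(6) = ⊕ of these = min[0, 14, 22, 13, 33] = 0.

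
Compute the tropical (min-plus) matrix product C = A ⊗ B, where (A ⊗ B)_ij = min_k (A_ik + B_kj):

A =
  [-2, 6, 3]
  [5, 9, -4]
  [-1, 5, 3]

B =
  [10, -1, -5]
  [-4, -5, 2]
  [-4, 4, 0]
A ⊗ B =
  [-1, -3, -7]
  [-8, 0, -4]
  [-1, -2, -6]

Apply the min-plus product entry-by-entry:
  C[0][0] = min over k of (A[0][0] + B[0][0] = -2 + 10 = 8, A[0][1] + B[1][0] = 6 + -4 = 2, A[0][2] + B[2][0] = 3 + -4 = -1) = -1 (attained at k = 2)
  C[0][1] = min over k of (A[0][0] + B[0][1] = -2 + -1 = -3, A[0][1] + B[1][1] = 6 + -5 = 1, A[0][2] + B[2][1] = 3 + 4 = 7) = -3 (attained at k = 0)
  C[0][2] = min over k of (A[0][0] + B[0][2] = -2 + -5 = -7, A[0][1] + B[1][2] = 6 + 2 = 8, A[0][2] + B[2][2] = 3 + 0 = 3) = -7 (attained at k = 0)
  C[1][0] = min over k of (A[1][0] + B[0][0] = 5 + 10 = 15, A[1][1] + B[1][0] = 9 + -4 = 5, A[1][2] + B[2][0] = -4 + -4 = -8) = -8 (attained at k = 2)
  C[1][1] = min over k of (A[1][0] + B[0][1] = 5 + -1 = 4, A[1][1] + B[1][1] = 9 + -5 = 4, A[1][2] + B[2][1] = -4 + 4 = 0) = 0 (attained at k = 2)
  C[1][2] = min over k of (A[1][0] + B[0][2] = 5 + -5 = 0, A[1][1] + B[1][2] = 9 + 2 = 11, A[1][2] + B[2][2] = -4 + 0 = -4) = -4 (attained at k = 2)
  C[2][0] = min over k of (A[2][0] + B[0][0] = -1 + 10 = 9, A[2][1] + B[1][0] = 5 + -4 = 1, A[2][2] + B[2][0] = 3 + -4 = -1) = -1 (attained at k = 2)
  C[2][1] = min over k of (A[2][0] + B[0][1] = -1 + -1 = -2, A[2][1] + B[1][1] = 5 + -5 = 0, A[2][2] + B[2][1] = 3 + 4 = 7) = -2 (attained at k = 0)
  C[2][2] = min over k of (A[2][0] + B[0][2] = -1 + -5 = -6, A[2][1] + B[1][2] = 5 + 2 = 7, A[2][2] + B[2][2] = 3 + 0 = 3) = -6 (attained at k = 0)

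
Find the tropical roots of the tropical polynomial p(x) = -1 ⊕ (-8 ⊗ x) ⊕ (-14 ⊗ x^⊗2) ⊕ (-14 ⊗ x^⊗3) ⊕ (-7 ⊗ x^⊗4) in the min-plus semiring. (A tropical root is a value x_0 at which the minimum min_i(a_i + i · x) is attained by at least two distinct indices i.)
Roots: {-7, 0, 6, 7}

Each tropical root is a break point of the lower envelope of the lines y = a_i + i · x (there are 5 lines, with slopes 0, 1, ..., 4). Only the lines that attain the minimum somewhere contribute to roots; other lines are dominated. Here the surviving (envelope) indices are i = 4, i = 3, i = 2, i = 1, i = 0.
Intersections between consecutive envelope lines give the roots: for adjacent envelope indices i < j the intersection is x = (a_i − a_j) / (j − i). Reading off the sorted break points: {-7, 0, 6, 7}.
Verification: at each break x_0, at least two indices attain the minimum of min_i(a_i + i · x_0).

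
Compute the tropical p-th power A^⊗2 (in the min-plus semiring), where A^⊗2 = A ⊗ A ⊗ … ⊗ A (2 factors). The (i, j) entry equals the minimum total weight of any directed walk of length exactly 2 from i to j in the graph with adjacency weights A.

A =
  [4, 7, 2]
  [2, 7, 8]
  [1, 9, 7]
A^⊗2 =
  [3, 11, 6]
  [6, 9, 4]
  [5, 8, 3]

Each entry (A^⊗2)_ij equals the minimum over all length-2 walks i = v_0 → v_1 → … → v_2 = j of Σ_t A[v_t][v_{t+1}]. For example, for (i, j) = (0, 2) we minimise over 3 possible intermediate vertex sequences; the minimum is 6, attained along the walk 0 → 0 → 2.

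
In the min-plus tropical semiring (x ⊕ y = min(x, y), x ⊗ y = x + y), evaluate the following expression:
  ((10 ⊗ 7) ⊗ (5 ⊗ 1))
((10 ⊗ 7) ⊗ (5 ⊗ 1)) = 23

Expand innermost to outermost. Recall ⊕ takes the minimum of its arguments and ⊗ takes their sum. Working out the expression ((10 ⊗ 7) ⊗ (5 ⊗ 1)) gives 23.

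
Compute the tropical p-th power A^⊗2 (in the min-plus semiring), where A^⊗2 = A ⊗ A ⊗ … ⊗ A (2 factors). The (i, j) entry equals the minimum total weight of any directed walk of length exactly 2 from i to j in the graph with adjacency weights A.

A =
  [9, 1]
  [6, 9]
A^⊗2 =
  [7, 10]
  [15, 7]

Each entry (A^⊗2)_ij equals the minimum over all length-2 walks i = v_0 → v_1 → … → v_2 = j of Σ_t A[v_t][v_{t+1}]. For example, for (i, j) = (0, 1) we minimise over 2 possible intermediate vertex sequences; the minimum is 10, attained along the walk 0 → 0 → 1.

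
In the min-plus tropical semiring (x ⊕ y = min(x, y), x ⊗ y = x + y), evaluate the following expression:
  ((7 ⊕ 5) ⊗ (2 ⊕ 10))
((7 ⊕ 5) ⊗ (2 ⊕ 10)) = 7

Expand innermost to outermost. Recall ⊕ takes the minimum of its arguments and ⊗ takes their sum. Working out the expression ((7 ⊕ 5) ⊗ (2 ⊕ 10)) gives 7.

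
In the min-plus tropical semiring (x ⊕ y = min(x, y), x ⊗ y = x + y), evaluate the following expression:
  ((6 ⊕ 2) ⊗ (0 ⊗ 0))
((6 ⊕ 2) ⊗ (0 ⊗ 0)) = 2

Expand innermost to outermost. Recall ⊕ takes the minimum of its arguments and ⊗ takes their sum. Working out the expression ((6 ⊕ 2) ⊗ (0 ⊗ 0)) gives 2.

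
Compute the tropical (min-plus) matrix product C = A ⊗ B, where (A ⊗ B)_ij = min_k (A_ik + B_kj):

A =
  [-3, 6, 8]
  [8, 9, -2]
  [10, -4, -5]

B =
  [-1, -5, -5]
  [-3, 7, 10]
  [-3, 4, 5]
A ⊗ B =
  [-4, -8, -8]
  [-5, 2, 3]
  [-8, -1, 0]

Apply the min-plus product entry-by-entry:
  C[0][0] = min over k of (A[0][0] + B[0][0] = -3 + -1 = -4, A[0][1] + B[1][0] = 6 + -3 = 3, A[0][2] + B[2][0] = 8 + -3 = 5) = -4 (attained at k = 0)
  C[0][1] = min over k of (A[0][0] + B[0][1] = -3 + -5 = -8, A[0][1] + B[1][1] = 6 + 7 = 13, A[0][2] + B[2][1] = 8 + 4 = 12) = -8 (attained at k = 0)
  C[0][2] = min over k of (A[0][0] + B[0][2] = -3 + -5 = -8, A[0][1] + B[1][2] = 6 + 10 = 16, A[0][2] + B[2][2] = 8 + 5 = 13) = -8 (attained at k = 0)
  C[1][0] = min over k of (A[1][0] + B[0][0] = 8 + -1 = 7, A[1][1] + B[1][0] = 9 + -3 = 6, A[1][2] + B[2][0] = -2 + -3 = -5) = -5 (attained at k = 2)
  C[1][1] = min over k of (A[1][0] + B[0][1] = 8 + -5 = 3, A[1][1] + B[1][1] = 9 + 7 = 16, A[1][2] + B[2][1] = -2 + 4 = 2) = 2 (attained at k = 2)
  C[1][2] = min over k of (A[1][0] + B[0][2] = 8 + -5 = 3, A[1][1] + B[1][2] = 9 + 10 = 19, A[1][2] + B[2][2] = -2 + 5 = 3) = 3 (attained at k = 0)
  C[2][0] = min over k of (A[2][0] + B[0][0] = 10 + -1 = 9, A[2][1] + B[1][0] = -4 + -3 = -7, A[2][2] + B[2][0] = -5 + -3 = -8) = -8 (attained at k = 2)
  C[2][1] = min over k of (A[2][0] + B[0][1] = 10 + -5 = 5, A[2][1] + B[1][1] = -4 + 7 = 3, A[2][2] + B[2][1] = -5 + 4 = -1) = -1 (attained at k = 2)
  C[2][2] = min over k of (A[2][0] + B[0][2] = 10 + -5 = 5, A[2][1] + B[1][2] = -4 + 10 = 6, A[2][2] + B[2][2] = -5 + 5 = 0) = 0 (attained at k = 2)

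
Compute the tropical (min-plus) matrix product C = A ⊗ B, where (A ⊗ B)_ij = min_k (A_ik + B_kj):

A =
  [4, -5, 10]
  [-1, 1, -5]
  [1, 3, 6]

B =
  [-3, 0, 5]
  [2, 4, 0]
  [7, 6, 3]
A ⊗ B =
  [-3, -1, -5]
  [-4, -1, -2]
  [-2, 1, 3]

Apply the min-plus product entry-by-entry:
  C[0][0] = min over k of (A[0][0] + B[0][0] = 4 + -3 = 1, A[0][1] + B[1][0] = -5 + 2 = -3, A[0][2] + B[2][0] = 10 + 7 = 17) = -3 (attained at k = 1)
  C[0][1] = min over k of (A[0][0] + B[0][1] = 4 + 0 = 4, A[0][1] + B[1][1] = -5 + 4 = -1, A[0][2] + B[2][1] = 10 + 6 = 16) = -1 (attained at k = 1)
  C[0][2] = min over k of (A[0][0] + B[0][2] = 4 + 5 = 9, A[0][1] + B[1][2] = -5 + 0 = -5, A[0][2] + B[2][2] = 10 + 3 = 13) = -5 (attained at k = 1)
  C[1][0] = min over k of (A[1][0] + B[0][0] = -1 + -3 = -4, A[1][1] + B[1][0] = 1 + 2 = 3, A[1][2] + B[2][0] = -5 + 7 = 2) = -4 (attained at k = 0)
  C[1][1] = min over k of (A[1][0] + B[0][1] = -1 + 0 = -1, A[1][1] + B[1][1] = 1 + 4 = 5, A[1][2] + B[2][1] = -5 + 6 = 1) = -1 (attained at k = 0)
  C[1][2] = min over k of (A[1][0] + B[0][2] = -1 + 5 = 4, A[1][1] + B[1][2] = 1 + 0 = 1, A[1][2] + B[2][2] = -5 + 3 = -2) = -2 (attained at k = 2)
  C[2][0] = min over k of (A[2][0] + B[0][0] = 1 + -3 = -2, A[2][1] + B[1][0] = 3 + 2 = 5, A[2][2] + B[2][0] = 6 + 7 = 13) = -2 (attained at k = 0)
  C[2][1] = min over k of (A[2][0] + B[0][1] = 1 + 0 = 1, A[2][1] + B[1][1] = 3 + 4 = 7, A[2][2] + B[2][1] = 6 + 6 = 12) = 1 (attained at k = 0)
  C[2][2] = min over k of (A[2][0] + B[0][2] = 1 + 5 = 6, A[2][1] + B[1][2] = 3 + 0 = 3, A[2][2] + B[2][2] = 6 + 3 = 9) = 3 (attained at k = 1)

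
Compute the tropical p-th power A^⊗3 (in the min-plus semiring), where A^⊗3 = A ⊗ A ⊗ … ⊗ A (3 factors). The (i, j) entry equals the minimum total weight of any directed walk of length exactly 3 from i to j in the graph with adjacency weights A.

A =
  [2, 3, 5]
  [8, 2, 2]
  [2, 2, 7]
A^⊗3 =
  [6, 7, 7]
  [6, 6, 6]
  [6, 6, 6]

Each entry (A^⊗3)_ij equals the minimum over all length-3 walks i = v_0 → v_1 → … → v_3 = j of Σ_t A[v_t][v_{t+1}]. For example, for (i, j) = (0, 2) we minimise over 9 possible intermediate vertex sequences; the minimum is 7, attained along the walk 0 → 0 → 1 → 2.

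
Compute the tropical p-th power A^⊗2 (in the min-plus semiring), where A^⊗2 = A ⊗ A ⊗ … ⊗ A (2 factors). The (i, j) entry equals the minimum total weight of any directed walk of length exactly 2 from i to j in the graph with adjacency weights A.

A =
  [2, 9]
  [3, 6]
A^⊗2 =
  [4, 11]
  [5, 12]

Each entry (A^⊗2)_ij equals the minimum over all length-2 walks i = v_0 → v_1 → … → v_2 = j of Σ_t A[v_t][v_{t+1}]. For example, for (i, j) = (0, 1) we minimise over 2 possible intermediate vertex sequences; the minimum is 11, attained along the walk 0 → 0 → 1.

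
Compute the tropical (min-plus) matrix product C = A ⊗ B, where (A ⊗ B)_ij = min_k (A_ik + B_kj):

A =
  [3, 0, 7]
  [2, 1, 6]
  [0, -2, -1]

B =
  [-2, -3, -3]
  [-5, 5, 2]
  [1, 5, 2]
A ⊗ B =
  [-5, 0, 0]
  [-4, -1, -1]
  [-7, -3, -3]

Apply the min-plus product entry-by-entry:
  C[0][0] = min over k of (A[0][0] + B[0][0] = 3 + -2 = 1, A[0][1] + B[1][0] = 0 + -5 = -5, A[0][2] + B[2][0] = 7 + 1 = 8) = -5 (attained at k = 1)
  C[0][1] = min over k of (A[0][0] + B[0][1] = 3 + -3 = 0, A[0][1] + B[1][1] = 0 + 5 = 5, A[0][2] + B[2][1] = 7 + 5 = 12) = 0 (attained at k = 0)
  C[0][2] = min over k of (A[0][0] + B[0][2] = 3 + -3 = 0, A[0][1] + B[1][2] = 0 + 2 = 2, A[0][2] + B[2][2] = 7 + 2 = 9) = 0 (attained at k = 0)
  C[1][0] = min over k of (A[1][0] + B[0][0] = 2 + -2 = 0, A[1][1] + B[1][0] = 1 + -5 = -4, A[1][2] + B[2][0] = 6 + 1 = 7) = -4 (attained at k = 1)
  C[1][1] = min over k of (A[1][0] + B[0][1] = 2 + -3 = -1, A[1][1] + B[1][1] = 1 + 5 = 6, A[1][2] + B[2][1] = 6 + 5 = 11) = -1 (attained at k = 0)
  C[1][2] = min over k of (A[1][0] + B[0][2] = 2 + -3 = -1, A[1][1] + B[1][2] = 1 + 2 = 3, A[1][2] + B[2][2] = 6 + 2 = 8) = -1 (attained at k = 0)
  C[2][0] = min over k of (A[2][0] + B[0][0] = 0 + -2 = -2, A[2][1] + B[1][0] = -2 + -5 = -7, A[2][2] + B[2][0] = -1 + 1 = 0) = -7 (attained at k = 1)
  C[2][1] = min over k of (A[2][0] + B[0][1] = 0 + -3 = -3, A[2][1] + B[1][1] = -2 + 5 = 3, A[2][2] + B[2][1] = -1 + 5 = 4) = -3 (attained at k = 0)
  C[2][2] = min over k of (A[2][0] + B[0][2] = 0 + -3 = -3, A[2][1] + B[1][2] = -2 + 2 = 0, A[2][2] + B[2][2] = -1 + 2 = 1) = -3 (attained at k = 0)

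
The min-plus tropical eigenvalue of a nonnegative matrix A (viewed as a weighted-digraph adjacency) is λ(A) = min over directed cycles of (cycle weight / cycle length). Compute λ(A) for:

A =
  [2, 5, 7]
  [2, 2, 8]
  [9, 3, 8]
λ(A) = 2

Enumerate directed cycles and compute their means (weight / length). Sample:
  cycle 0 → 0: weight = 2, length = 1, mean = 2/1 ≈ 2.000
  cycle 1 → 1: weight = 2, length = 1, mean = 2/1 ≈ 2.000
  cycle 2 → 2: weight = 8, length = 1, mean = 8/1 ≈ 8.000
  cycle 0 → 1 → 0: weight = 7, length = 2, mean = 7/2 ≈ 3.500
  cycle 0 → 2 → 0: weight = 16, length = 2, mean = 16/2 ≈ 8.000
  cycle 1 → 0 → 1: weight = 7, length = 2, mean = 7/2 ≈ 3.500
Minimum mean = 2.000, attained e.g. along the cycle 0 → 0 with weight 2 and length 1. So λ(A) = 2/1 = 2.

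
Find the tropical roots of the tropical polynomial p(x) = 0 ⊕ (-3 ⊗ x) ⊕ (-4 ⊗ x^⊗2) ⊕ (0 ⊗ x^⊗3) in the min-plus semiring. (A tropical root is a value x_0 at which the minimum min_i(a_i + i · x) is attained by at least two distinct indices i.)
Roots: {-4, 1, 3}

Each tropical root is a break point of the lower envelope of the lines y = a_i + i · x (there are 4 lines, with slopes 0, 1, ..., 3). Only the lines that attain the minimum somewhere contribute to roots; other lines are dominated. Here the surviving (envelope) indices are i = 3, i = 2, i = 1, i = 0.
Intersections between consecutive envelope lines give the roots: for adjacent envelope indices i < j the intersection is x = (a_i − a_j) / (j − i). Reading off the sorted break points: {-4, 1, 3}.
Verification: at each break x_0, at least two indices attain the minimum of min_i(a_i + i · x_0).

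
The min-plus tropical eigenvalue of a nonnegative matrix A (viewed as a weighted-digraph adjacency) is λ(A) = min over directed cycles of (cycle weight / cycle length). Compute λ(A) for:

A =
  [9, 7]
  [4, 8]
λ(A) = 11/2

Enumerate directed cycles and compute their means (weight / length). Sample:
  cycle 0 → 0: weight = 9, length = 1, mean = 9/1 ≈ 9.000
  cycle 1 → 1: weight = 8, length = 1, mean = 8/1 ≈ 8.000
  cycle 0 → 1 → 0: weight = 11, length = 2, mean = 11/2 ≈ 5.500
  cycle 1 → 0 → 1: weight = 11, length = 2, mean = 11/2 ≈ 5.500
Minimum mean = 5.500, attained e.g. along the cycle 0 → 1 → 0 with weight 11 and length 2. So λ(A) = 11/2 = 11/2.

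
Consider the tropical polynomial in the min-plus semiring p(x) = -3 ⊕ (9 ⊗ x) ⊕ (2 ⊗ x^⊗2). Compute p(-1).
p(-1) = -3

A tropical monomial a ⊗ x^⊗i evaluates to a + i · x. Evaluating each term at x = -1:
  Term 0 contributes -3 + 0 · -1 = -3
  Term 1 contributes 9 + 1 · -1 = 8
  Term 2 contributes 2 + 2 · -1 = 0
p(-1) = ⊕ of these = min[-3, 8, 0] = -3.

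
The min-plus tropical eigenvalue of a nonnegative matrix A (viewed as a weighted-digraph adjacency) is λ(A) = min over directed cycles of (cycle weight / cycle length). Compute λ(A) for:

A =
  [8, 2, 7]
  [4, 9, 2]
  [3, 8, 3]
λ(A) = 7/3

Enumerate directed cycles and compute their means (weight / length). Sample:
  cycle 0 → 0: weight = 8, length = 1, mean = 8/1 ≈ 8.000
  cycle 1 → 1: weight = 9, length = 1, mean = 9/1 ≈ 9.000
  cycle 2 → 2: weight = 3, length = 1, mean = 3/1 ≈ 3.000
  cycle 0 → 1 → 0: weight = 6, length = 2, mean = 6/2 ≈ 3.000
  cycle 0 → 2 → 0: weight = 10, length = 2, mean = 10/2 ≈ 5.000
  cycle 1 → 0 → 1: weight = 6, length = 2, mean = 6/2 ≈ 3.000
Minimum mean = 2.333, attained e.g. along the cycle 0 → 1 → 2 → 0 with weight 7 and length 3. So λ(A) = 7/3 = 7/3.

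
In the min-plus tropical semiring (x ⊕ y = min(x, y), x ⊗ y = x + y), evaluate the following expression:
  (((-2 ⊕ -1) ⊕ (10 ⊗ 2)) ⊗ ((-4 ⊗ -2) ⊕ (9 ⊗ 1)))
(((-2 ⊕ -1) ⊕ (10 ⊗ 2)) ⊗ ((-4 ⊗ -2) ⊕ (9 ⊗ 1))) = -8

Expand innermost to outermost. Recall ⊕ takes the minimum of its arguments and ⊗ takes their sum. Working out the expression (((-2 ⊕ -1) ⊕ (10 ⊗ 2)) ⊗ ((-4 ⊗ -2) ⊕ (9 ⊗ 1))) gives -8.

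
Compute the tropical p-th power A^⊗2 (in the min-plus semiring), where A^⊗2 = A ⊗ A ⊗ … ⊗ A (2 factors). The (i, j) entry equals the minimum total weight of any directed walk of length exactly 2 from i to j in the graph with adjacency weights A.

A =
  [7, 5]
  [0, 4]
A^⊗2 =
  [5, 9]
  [4, 5]

Each entry (A^⊗2)_ij equals the minimum over all length-2 walks i = v_0 → v_1 → … → v_2 = j of Σ_t A[v_t][v_{t+1}]. For example, for (i, j) = (0, 1) we minimise over 2 possible intermediate vertex sequences; the minimum is 9, attained along the walk 0 → 1 → 1.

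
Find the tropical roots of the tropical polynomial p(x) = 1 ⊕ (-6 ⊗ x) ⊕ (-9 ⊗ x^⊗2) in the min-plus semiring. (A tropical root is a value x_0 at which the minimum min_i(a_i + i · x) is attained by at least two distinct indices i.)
Roots: {3, 7}

Each tropical root is a break point of the lower envelope of the lines y = a_i + i · x (there are 3 lines, with slopes 0, 1, ..., 2). Only the lines that attain the minimum somewhere contribute to roots; other lines are dominated. Here the surviving (envelope) indices are i = 2, i = 1, i = 0.
Intersections between consecutive envelope lines give the roots: for adjacent envelope indices i < j the intersection is x = (a_i − a_j) / (j − i). Reading off the sorted break points: {3, 7}.
Verification: at each break x_0, at least two indices attain the minimum of min_i(a_i + i · x_0).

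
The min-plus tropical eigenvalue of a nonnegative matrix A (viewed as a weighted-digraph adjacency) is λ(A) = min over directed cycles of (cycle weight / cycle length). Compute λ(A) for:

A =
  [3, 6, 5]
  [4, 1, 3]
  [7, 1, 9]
λ(A) = 1

Enumerate directed cycles and compute their means (weight / length). Sample:
  cycle 0 → 0: weight = 3, length = 1, mean = 3/1 ≈ 3.000
  cycle 1 → 1: weight = 1, length = 1, mean = 1/1 ≈ 1.000
  cycle 2 → 2: weight = 9, length = 1, mean = 9/1 ≈ 9.000
  cycle 0 → 1 → 0: weight = 10, length = 2, mean = 10/2 ≈ 5.000
  cycle 0 → 2 → 0: weight = 12, length = 2, mean = 12/2 ≈ 6.000
  cycle 1 → 0 → 1: weight = 10, length = 2, mean = 10/2 ≈ 5.000
Minimum mean = 1.000, attained e.g. along the cycle 1 → 1 with weight 1 and length 1. So λ(A) = 1/1 = 1.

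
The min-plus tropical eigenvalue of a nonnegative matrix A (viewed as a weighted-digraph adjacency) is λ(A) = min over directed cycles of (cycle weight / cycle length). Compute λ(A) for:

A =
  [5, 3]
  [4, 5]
λ(A) = 7/2

Enumerate directed cycles and compute their means (weight / length). Sample:
  cycle 0 → 0: weight = 5, length = 1, mean = 5/1 ≈ 5.000
  cycle 1 → 1: weight = 5, length = 1, mean = 5/1 ≈ 5.000
  cycle 0 → 1 → 0: weight = 7, length = 2, mean = 7/2 ≈ 3.500
  cycle 1 → 0 → 1: weight = 7, length = 2, mean = 7/2 ≈ 3.500
Minimum mean = 3.500, attained e.g. along the cycle 0 → 1 → 0 with weight 7 and length 2. So λ(A) = 7/2 = 7/2.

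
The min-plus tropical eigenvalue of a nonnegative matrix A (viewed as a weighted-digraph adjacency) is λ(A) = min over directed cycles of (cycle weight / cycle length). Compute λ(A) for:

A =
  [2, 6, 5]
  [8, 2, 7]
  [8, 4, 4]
λ(A) = 2

Enumerate directed cycles and compute their means (weight / length). Sample:
  cycle 0 → 0: weight = 2, length = 1, mean = 2/1 ≈ 2.000
  cycle 1 → 1: weight = 2, length = 1, mean = 2/1 ≈ 2.000
  cycle 2 → 2: weight = 4, length = 1, mean = 4/1 ≈ 4.000
  cycle 0 → 1 → 0: weight = 14, length = 2, mean = 14/2 ≈ 7.000
  cycle 0 → 2 → 0: weight = 13, length = 2, mean = 13/2 ≈ 6.500
  cycle 1 → 0 → 1: weight = 14, length = 2, mean = 14/2 ≈ 7.000
Minimum mean = 2.000, attained e.g. along the cycle 0 → 0 with weight 2 and length 1. So λ(A) = 2/1 = 2.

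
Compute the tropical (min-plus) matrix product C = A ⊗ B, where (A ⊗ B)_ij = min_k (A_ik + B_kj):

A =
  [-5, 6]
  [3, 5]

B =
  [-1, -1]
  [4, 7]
A ⊗ B =
  [-6, -6]
  [2, 2]

Apply the min-plus product entry-by-entry:
  C[0][0] = min over k of (A[0][0] + B[0][0] = -5 + -1 = -6, A[0][1] + B[1][0] = 6 + 4 = 10) = -6 (attained at k = 0)
  C[0][1] = min over k of (A[0][0] + B[0][1] = -5 + -1 = -6, A[0][1] + B[1][1] = 6 + 7 = 13) = -6 (attained at k = 0)
  C[1][0] = min over k of (A[1][0] + B[0][0] = 3 + -1 = 2, A[1][1] + B[1][0] = 5 + 4 = 9) = 2 (attained at k = 0)
  C[1][1] = min over k of (A[1][0] + B[0][1] = 3 + -1 = 2, A[1][1] + B[1][1] = 5 + 7 = 12) = 2 (attained at k = 0)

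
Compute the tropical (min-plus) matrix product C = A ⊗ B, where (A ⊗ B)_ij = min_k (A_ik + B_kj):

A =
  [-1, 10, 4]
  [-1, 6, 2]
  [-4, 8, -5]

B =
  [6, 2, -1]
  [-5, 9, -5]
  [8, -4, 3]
A ⊗ B =
  [5, 0, -2]
  [1, -2, -2]
  [2, -9, -5]

Apply the min-plus product entry-by-entry:
  C[0][0] = min over k of (A[0][0] + B[0][0] = -1 + 6 = 5, A[0][1] + B[1][0] = 10 + -5 = 5, A[0][2] + B[2][0] = 4 + 8 = 12) = 5 (attained at k = 0)
  C[0][1] = min over k of (A[0][0] + B[0][1] = -1 + 2 = 1, A[0][1] + B[1][1] = 10 + 9 = 19, A[0][2] + B[2][1] = 4 + -4 = 0) = 0 (attained at k = 2)
  C[0][2] = min over k of (A[0][0] + B[0][2] = -1 + -1 = -2, A[0][1] + B[1][2] = 10 + -5 = 5, A[0][2] + B[2][2] = 4 + 3 = 7) = -2 (attained at k = 0)
  C[1][0] = min over k of (A[1][0] + B[0][0] = -1 + 6 = 5, A[1][1] + B[1][0] = 6 + -5 = 1, A[1][2] + B[2][0] = 2 + 8 = 10) = 1 (attained at k = 1)
  C[1][1] = min over k of (A[1][0] + B[0][1] = -1 + 2 = 1, A[1][1] + B[1][1] = 6 + 9 = 15, A[1][2] + B[2][1] = 2 + -4 = -2) = -2 (attained at k = 2)
  C[1][2] = min over k of (A[1][0] + B[0][2] = -1 + -1 = -2, A[1][1] + B[1][2] = 6 + -5 = 1, A[1][2] + B[2][2] = 2 + 3 = 5) = -2 (attained at k = 0)
  C[2][0] = min over k of (A[2][0] + B[0][0] = -4 + 6 = 2, A[2][1] + B[1][0] = 8 + -5 = 3, A[2][2] + B[2][0] = -5 + 8 = 3) = 2 (attained at k = 0)
  C[2][1] = min over k of (A[2][0] + B[0][1] = -4 + 2 = -2, A[2][1] + B[1][1] = 8 + 9 = 17, A[2][2] + B[2][1] = -5 + -4 = -9) = -9 (attained at k = 2)
  C[2][2] = min over k of (A[2][0] + B[0][2] = -4 + -1 = -5, A[2][1] + B[1][2] = 8 + -5 = 3, A[2][2] + B[2][2] = -5 + 3 = -2) = -5 (attained at k = 0)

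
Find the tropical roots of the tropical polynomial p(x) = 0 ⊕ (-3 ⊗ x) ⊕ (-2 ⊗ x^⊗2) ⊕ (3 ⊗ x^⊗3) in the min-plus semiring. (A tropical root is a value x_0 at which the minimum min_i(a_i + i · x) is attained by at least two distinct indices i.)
Roots: {-5, -1, 3}

Each tropical root is a break point of the lower envelope of the lines y = a_i + i · x (there are 4 lines, with slopes 0, 1, ..., 3). Only the lines that attain the minimum somewhere contribute to roots; other lines are dominated. Here the surviving (envelope) indices are i = 3, i = 2, i = 1, i = 0.
Intersections between consecutive envelope lines give the roots: for adjacent envelope indices i < j the intersection is x = (a_i − a_j) / (j − i). Reading off the sorted break points: {-5, -1, 3}.
Verification: at each break x_0, at least two indices attain the minimum of min_i(a_i + i · x_0).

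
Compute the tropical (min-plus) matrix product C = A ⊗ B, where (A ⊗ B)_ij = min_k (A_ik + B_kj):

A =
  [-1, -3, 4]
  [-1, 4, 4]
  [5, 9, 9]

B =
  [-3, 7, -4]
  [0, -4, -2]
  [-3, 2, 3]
A ⊗ B =
  [-4, -7, -5]
  [-4, 0, -5]
  [2, 5, 1]

Apply the min-plus product entry-by-entry:
  C[0][0] = min over k of (A[0][0] + B[0][0] = -1 + -3 = -4, A[0][1] + B[1][0] = -3 + 0 = -3, A[0][2] + B[2][0] = 4 + -3 = 1) = -4 (attained at k = 0)
  C[0][1] = min over k of (A[0][0] + B[0][1] = -1 + 7 = 6, A[0][1] + B[1][1] = -3 + -4 = -7, A[0][2] + B[2][1] = 4 + 2 = 6) = -7 (attained at k = 1)
  C[0][2] = min over k of (A[0][0] + B[0][2] = -1 + -4 = -5, A[0][1] + B[1][2] = -3 + -2 = -5, A[0][2] + B[2][2] = 4 + 3 = 7) = -5 (attained at k = 0)
  C[1][0] = min over k of (A[1][0] + B[0][0] = -1 + -3 = -4, A[1][1] + B[1][0] = 4 + 0 = 4, A[1][2] + B[2][0] = 4 + -3 = 1) = -4 (attained at k = 0)
  C[1][1] = min over k of (A[1][0] + B[0][1] = -1 + 7 = 6, A[1][1] + B[1][1] = 4 + -4 = 0, A[1][2] + B[2][1] = 4 + 2 = 6) = 0 (attained at k = 1)
  C[1][2] = min over k of (A[1][0] + B[0][2] = -1 + -4 = -5, A[1][1] + B[1][2] = 4 + -2 = 2, A[1][2] + B[2][2] = 4 + 3 = 7) = -5 (attained at k = 0)
  C[2][0] = min over k of (A[2][0] + B[0][0] = 5 + -3 = 2, A[2][1] + B[1][0] = 9 + 0 = 9, A[2][2] + B[2][0] = 9 + -3 = 6) = 2 (attained at k = 0)
  C[2][1] = min over k of (A[2][0] + B[0][1] = 5 + 7 = 12, A[2][1] + B[1][1] = 9 + -4 = 5, A[2][2] + B[2][1] = 9 + 2 = 11) = 5 (attained at k = 1)
  C[2][2] = min over k of (A[2][0] + B[0][2] = 5 + -4 = 1, A[2][1] + B[1][2] = 9 + -2 = 7, A[2][2] + B[2][2] = 9 + 3 = 12) = 1 (attained at k = 0)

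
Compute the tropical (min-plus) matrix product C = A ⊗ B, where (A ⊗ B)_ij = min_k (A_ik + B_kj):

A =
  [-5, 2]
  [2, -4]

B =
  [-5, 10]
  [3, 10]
A ⊗ B =
  [-10, 5]
  [-3, 6]

Apply the min-plus product entry-by-entry:
  C[0][0] = min over k of (A[0][0] + B[0][0] = -5 + -5 = -10, A[0][1] + B[1][0] = 2 + 3 = 5) = -10 (attained at k = 0)
  C[0][1] = min over k of (A[0][0] + B[0][1] = -5 + 10 = 5, A[0][1] + B[1][1] = 2 + 10 = 12) = 5 (attained at k = 0)
  C[1][0] = min over k of (A[1][0] + B[0][0] = 2 + -5 = -3, A[1][1] + B[1][0] = -4 + 3 = -1) = -3 (attained at k = 0)
  C[1][1] = min over k of (A[1][0] + B[0][1] = 2 + 10 = 12, A[1][1] + B[1][1] = -4 + 10 = 6) = 6 (attained at k = 1)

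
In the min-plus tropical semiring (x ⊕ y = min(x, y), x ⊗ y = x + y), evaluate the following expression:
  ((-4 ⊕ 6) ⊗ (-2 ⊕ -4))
((-4 ⊕ 6) ⊗ (-2 ⊕ -4)) = -8

Expand innermost to outermost. Recall ⊕ takes the minimum of its arguments and ⊗ takes their sum. Working out the expression ((-4 ⊕ 6) ⊗ (-2 ⊕ -4)) gives -8.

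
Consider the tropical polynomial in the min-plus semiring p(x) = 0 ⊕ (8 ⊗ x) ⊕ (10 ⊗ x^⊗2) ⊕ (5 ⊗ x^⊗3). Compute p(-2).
p(-2) = -1

A tropical monomial a ⊗ x^⊗i evaluates to a + i · x. Evaluating each term at x = -2:
  Term 0 contributes 0 + 0 · -2 = 0
  Term 1 contributes 8 + 1 · -2 = 6
  Term 2 contributes 10 + 2 · -2 = 6
  Term 3 contributes 5 + 3 · -2 = -1
p(-2) = ⊕ of these = min[0, 6, 6, -1] = -1.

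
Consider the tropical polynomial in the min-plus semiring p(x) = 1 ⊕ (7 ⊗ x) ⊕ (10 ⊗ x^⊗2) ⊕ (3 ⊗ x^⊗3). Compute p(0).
p(0) = 1

A tropical monomial a ⊗ x^⊗i evaluates to a + i · x. Evaluating each term at x = 0:
  Term 0 contributes 1 + 0 · 0 = 1
  Term 1 contributes 7 + 1 · 0 = 7
  Term 2 contributes 10 + 2 · 0 = 10
  Term 3 contributes 3 + 3 · 0 = 3
p(0) = ⊕ of these = min[1, 7, 10, 3] = 1.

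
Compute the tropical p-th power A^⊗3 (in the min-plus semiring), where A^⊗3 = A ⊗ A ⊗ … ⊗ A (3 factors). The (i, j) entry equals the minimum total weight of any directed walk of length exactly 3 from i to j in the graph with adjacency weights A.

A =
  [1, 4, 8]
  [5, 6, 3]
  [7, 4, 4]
A^⊗3 =
  [3, 6, 8]
  [7, 10, 10]
  [9, 11, 11]

Each entry (A^⊗3)_ij equals the minimum over all length-3 walks i = v_0 → v_1 → … → v_3 = j of Σ_t A[v_t][v_{t+1}]. For example, for (i, j) = (0, 2) we minimise over 9 possible intermediate vertex sequences; the minimum is 8, attained along the walk 0 → 0 → 1 → 2.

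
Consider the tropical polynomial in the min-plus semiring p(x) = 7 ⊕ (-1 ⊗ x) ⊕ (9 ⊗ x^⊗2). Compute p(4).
p(4) = 3

A tropical monomial a ⊗ x^⊗i evaluates to a + i · x. Evaluating each term at x = 4:
  Term 0 contributes 7 + 0 · 4 = 7
  Term 1 contributes -1 + 1 · 4 = 3
  Term 2 contributes 9 + 2 · 4 = 17
p(4) = ⊕ of these = min[7, 3, 17] = 3.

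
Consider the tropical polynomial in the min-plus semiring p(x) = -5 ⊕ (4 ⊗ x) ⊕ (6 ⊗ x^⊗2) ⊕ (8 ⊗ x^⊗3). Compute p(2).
p(2) = -5

A tropical monomial a ⊗ x^⊗i evaluates to a + i · x. Evaluating each term at x = 2:
  Term 0 contributes -5 + 0 · 2 = -5
  Term 1 contributes 4 + 1 · 2 = 6
  Term 2 contributes 6 + 2 · 2 = 10
  Term 3 contributes 8 + 3 · 2 = 14
p(2) = ⊕ of these = min[-5, 6, 10, 14] = -5.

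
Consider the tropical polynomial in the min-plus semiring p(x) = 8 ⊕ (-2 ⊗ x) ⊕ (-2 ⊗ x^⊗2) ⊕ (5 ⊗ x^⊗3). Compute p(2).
p(2) = 0

A tropical monomial a ⊗ x^⊗i evaluates to a + i · x. Evaluating each term at x = 2:
  Term 0 contributes 8 + 0 · 2 = 8
  Term 1 contributes -2 + 1 · 2 = 0
  Term 2 contributes -2 + 2 · 2 = 2
  Term 3 contributes 5 + 3 · 2 = 11
p(2) = ⊕ of these = min[8, 0, 2, 11] = 0.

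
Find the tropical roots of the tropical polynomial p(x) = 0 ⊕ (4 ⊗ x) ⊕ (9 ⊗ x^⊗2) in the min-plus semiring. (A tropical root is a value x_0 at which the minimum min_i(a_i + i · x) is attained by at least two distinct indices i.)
Roots: {-5, -4}

Each tropical root is a break point of the lower envelope of the lines y = a_i + i · x (there are 3 lines, with slopes 0, 1, ..., 2). Only the lines that attain the minimum somewhere contribute to roots; other lines are dominated. Here the surviving (envelope) indices are i = 2, i = 1, i = 0.
Intersections between consecutive envelope lines give the roots: for adjacent envelope indices i < j the intersection is x = (a_i − a_j) / (j − i). Reading off the sorted break points: {-5, -4}.
Verification: at each break x_0, at least two indices attain the minimum of min_i(a_i + i · x_0).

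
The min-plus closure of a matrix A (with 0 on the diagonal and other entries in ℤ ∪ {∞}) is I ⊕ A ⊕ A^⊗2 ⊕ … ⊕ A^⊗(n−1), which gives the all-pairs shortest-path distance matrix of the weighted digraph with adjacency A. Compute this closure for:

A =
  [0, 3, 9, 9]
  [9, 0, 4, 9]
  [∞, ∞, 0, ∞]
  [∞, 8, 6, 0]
Closure =
  [0, 3, 7, 9]
  [9, 0, 4, 9]
  [∞, ∞, 0, ∞]
  [17, 8, 6, 0]

This is the Floyd-Warshall all-pairs shortest-path computation. For each intermediate vertex k = 0, 1, …, 3, update dist[i][j] ← min(dist[i][j], dist[i][k] + dist[k][j]). The final matrix gives, for each (i, j), the minimum total weight of any directed path from i to j (possibly empty when i = j).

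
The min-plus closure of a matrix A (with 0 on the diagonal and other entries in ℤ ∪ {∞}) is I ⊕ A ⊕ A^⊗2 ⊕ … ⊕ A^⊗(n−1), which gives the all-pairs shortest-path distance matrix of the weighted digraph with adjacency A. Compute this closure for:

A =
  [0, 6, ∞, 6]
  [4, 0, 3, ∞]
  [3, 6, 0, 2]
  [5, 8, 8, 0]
Closure =
  [0, 6, 9, 6]
  [4, 0, 3, 5]
  [3, 6, 0, 2]
  [5, 8, 8, 0]

This is the Floyd-Warshall all-pairs shortest-path computation. For each intermediate vertex k = 0, 1, …, 3, update dist[i][j] ← min(dist[i][j], dist[i][k] + dist[k][j]). The final matrix gives, for each (i, j), the minimum total weight of any directed path from i to j (possibly empty when i = j).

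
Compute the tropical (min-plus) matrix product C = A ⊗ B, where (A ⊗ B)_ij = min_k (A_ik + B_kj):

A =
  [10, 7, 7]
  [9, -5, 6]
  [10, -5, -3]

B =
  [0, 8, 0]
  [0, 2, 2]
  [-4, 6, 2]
A ⊗ B =
  [3, 9, 9]
  [-5, -3, -3]
  [-7, -3, -3]

Apply the min-plus product entry-by-entry:
  C[0][0] = min over k of (A[0][0] + B[0][0] = 10 + 0 = 10, A[0][1] + B[1][0] = 7 + 0 = 7, A[0][2] + B[2][0] = 7 + -4 = 3) = 3 (attained at k = 2)
  C[0][1] = min over k of (A[0][0] + B[0][1] = 10 + 8 = 18, A[0][1] + B[1][1] = 7 + 2 = 9, A[0][2] + B[2][1] = 7 + 6 = 13) = 9 (attained at k = 1)
  C[0][2] = min over k of (A[0][0] + B[0][2] = 10 + 0 = 10, A[0][1] + B[1][2] = 7 + 2 = 9, A[0][2] + B[2][2] = 7 + 2 = 9) = 9 (attained at k = 1)
  C[1][0] = min over k of (A[1][0] + B[0][0] = 9 + 0 = 9, A[1][1] + B[1][0] = -5 + 0 = -5, A[1][2] + B[2][0] = 6 + -4 = 2) = -5 (attained at k = 1)
  C[1][1] = min over k of (A[1][0] + B[0][1] = 9 + 8 = 17, A[1][1] + B[1][1] = -5 + 2 = -3, A[1][2] + B[2][1] = 6 + 6 = 12) = -3 (attained at k = 1)
  C[1][2] = min over k of (A[1][0] + B[0][2] = 9 + 0 = 9, A[1][1] + B[1][2] = -5 + 2 = -3, A[1][2] + B[2][2] = 6 + 2 = 8) = -3 (attained at k = 1)
  C[2][0] = min over k of (A[2][0] + B[0][0] = 10 + 0 = 10, A[2][1] + B[1][0] = -5 + 0 = -5, A[2][2] + B[2][0] = -3 + -4 = -7) = -7 (attained at k = 2)
  C[2][1] = min over k of (A[2][0] + B[0][1] = 10 + 8 = 18, A[2][1] + B[1][1] = -5 + 2 = -3, A[2][2] + B[2][1] = -3 + 6 = 3) = -3 (attained at k = 1)
  C[2][2] = min over k of (A[2][0] + B[0][2] = 10 + 0 = 10, A[2][1] + B[1][2] = -5 + 2 = -3, A[2][2] + B[2][2] = -3 + 2 = -1) = -3 (attained at k = 1)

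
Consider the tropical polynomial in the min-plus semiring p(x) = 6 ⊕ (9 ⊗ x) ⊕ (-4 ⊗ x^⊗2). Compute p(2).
p(2) = 0

A tropical monomial a ⊗ x^⊗i evaluates to a + i · x. Evaluating each term at x = 2:
  Term 0 contributes 6 + 0 · 2 = 6
  Term 1 contributes 9 + 1 · 2 = 11
  Term 2 contributes -4 + 2 · 2 = 0
p(2) = ⊕ of these = min[6, 11, 0] = 0.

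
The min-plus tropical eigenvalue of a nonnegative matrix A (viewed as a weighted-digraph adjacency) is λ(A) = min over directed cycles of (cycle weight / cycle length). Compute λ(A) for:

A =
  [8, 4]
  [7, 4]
λ(A) = 4

Enumerate directed cycles and compute their means (weight / length). Sample:
  cycle 0 → 0: weight = 8, length = 1, mean = 8/1 ≈ 8.000
  cycle 1 → 1: weight = 4, length = 1, mean = 4/1 ≈ 4.000
  cycle 0 → 1 → 0: weight = 11, length = 2, mean = 11/2 ≈ 5.500
  cycle 1 → 0 → 1: weight = 11, length = 2, mean = 11/2 ≈ 5.500
Minimum mean = 4.000, attained e.g. along the cycle 1 → 1 with weight 4 and length 1. So λ(A) = 4/1 = 4.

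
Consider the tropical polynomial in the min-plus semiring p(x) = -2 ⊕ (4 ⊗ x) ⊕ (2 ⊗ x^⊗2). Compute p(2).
p(2) = -2

A tropical monomial a ⊗ x^⊗i evaluates to a + i · x. Evaluating each term at x = 2:
  Term 0 contributes -2 + 0 · 2 = -2
  Term 1 contributes 4 + 1 · 2 = 6
  Term 2 contributes 2 + 2 · 2 = 6
p(2) = ⊕ of these = min[-2, 6, 6] = -2.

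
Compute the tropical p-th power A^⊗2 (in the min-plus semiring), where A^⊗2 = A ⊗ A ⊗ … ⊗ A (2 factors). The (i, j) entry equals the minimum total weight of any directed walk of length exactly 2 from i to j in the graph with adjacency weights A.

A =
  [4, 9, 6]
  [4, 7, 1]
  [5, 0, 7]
A^⊗2 =
  [8, 6, 10]
  [6, 1, 8]
  [4, 7, 1]

Each entry (A^⊗2)_ij equals the minimum over all length-2 walks i = v_0 → v_1 → … → v_2 = j of Σ_t A[v_t][v_{t+1}]. For example, for (i, j) = (0, 2) we minimise over 3 possible intermediate vertex sequences; the minimum is 10, attained along the walk 0 → 0 → 2.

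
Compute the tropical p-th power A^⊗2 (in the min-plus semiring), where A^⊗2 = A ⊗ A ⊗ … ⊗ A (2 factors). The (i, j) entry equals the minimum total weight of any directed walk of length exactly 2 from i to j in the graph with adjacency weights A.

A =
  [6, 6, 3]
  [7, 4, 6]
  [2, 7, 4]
A^⊗2 =
  [5, 10, 7]
  [8, 8, 10]
  [6, 8, 5]

Each entry (A^⊗2)_ij equals the minimum over all length-2 walks i = v_0 → v_1 → … → v_2 = j of Σ_t A[v_t][v_{t+1}]. For example, for (i, j) = (0, 2) we minimise over 3 possible intermediate vertex sequences; the minimum is 7, attained along the walk 0 → 2 → 2.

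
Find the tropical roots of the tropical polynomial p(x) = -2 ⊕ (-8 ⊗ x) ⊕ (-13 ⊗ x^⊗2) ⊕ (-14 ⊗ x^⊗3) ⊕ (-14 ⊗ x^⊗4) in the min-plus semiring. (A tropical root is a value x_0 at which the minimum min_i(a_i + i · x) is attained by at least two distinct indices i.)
Roots: {0, 1, 5, 6}

Each tropical root is a break point of the lower envelope of the lines y = a_i + i · x (there are 5 lines, with slopes 0, 1, ..., 4). Only the lines that attain the minimum somewhere contribute to roots; other lines are dominated. Here the surviving (envelope) indices are i = 4, i = 3, i = 2, i = 1, i = 0.
Intersections between consecutive envelope lines give the roots: for adjacent envelope indices i < j the intersection is x = (a_i − a_j) / (j − i). Reading off the sorted break points: {0, 1, 5, 6}.
Verification: at each break x_0, at least two indices attain the minimum of min_i(a_i + i · x_0).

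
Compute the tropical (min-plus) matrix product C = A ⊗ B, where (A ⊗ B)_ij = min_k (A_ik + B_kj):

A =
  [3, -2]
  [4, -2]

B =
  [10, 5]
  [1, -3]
A ⊗ B =
  [-1, -5]
  [-1, -5]

Apply the min-plus product entry-by-entry:
  C[0][0] = min over k of (A[0][0] + B[0][0] = 3 + 10 = 13, A[0][1] + B[1][0] = -2 + 1 = -1) = -1 (attained at k = 1)
  C[0][1] = min over k of (A[0][0] + B[0][1] = 3 + 5 = 8, A[0][1] + B[1][1] = -2 + -3 = -5) = -5 (attained at k = 1)
  C[1][0] = min over k of (A[1][0] + B[0][0] = 4 + 10 = 14, A[1][1] + B[1][0] = -2 + 1 = -1) = -1 (attained at k = 1)
  C[1][1] = min over k of (A[1][0] + B[0][1] = 4 + 5 = 9, A[1][1] + B[1][1] = -2 + -3 = -5) = -5 (attained at k = 1)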